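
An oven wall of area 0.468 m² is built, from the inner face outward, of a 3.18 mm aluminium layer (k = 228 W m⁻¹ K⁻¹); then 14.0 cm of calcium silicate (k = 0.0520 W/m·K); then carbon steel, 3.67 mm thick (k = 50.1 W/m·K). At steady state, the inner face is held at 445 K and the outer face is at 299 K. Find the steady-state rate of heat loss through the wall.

Q = 25.4 W

Series thermal resistances, inner to outer:
  R_aluminium = L/(kA) = 0.00318/(228·0.468) = 2.980×10^-5 K/W
  R_calcium silicate = L/(kA) = 0.140/(0.0520·0.468) = 5.753 K/W
  R_carbon steel = L/(kA) = 0.00367/(50.1·0.468) = 1.565×10^-4 K/W
ΣR = 2.980×10^-5 + 5.753 + 1.565×10^-4 = 5.753 K/W
Q = ΔT/ΣR = (445 K − 299 K)/5.753 = 25.4 W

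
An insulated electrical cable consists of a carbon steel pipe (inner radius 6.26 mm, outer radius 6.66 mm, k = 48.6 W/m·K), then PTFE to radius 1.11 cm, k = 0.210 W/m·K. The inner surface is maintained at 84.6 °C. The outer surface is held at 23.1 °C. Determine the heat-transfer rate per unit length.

Series thermal resistances, inner to outer:
  R'_carbon steel = ln(0.00666/0.00626)/(2πk) = 0.06194/(2π·48.6) = 2.028×10^-4 m·K/W
  R'_PTFE = ln(0.0111/0.00666)/(2πk) = 0.5108/(2π·0.210) = 0.3871 m·K/W
ΣR = 2.028×10^-4 + 0.3871 = 0.3873 m·K/W
Q' = ΔT/ΣR = (84.6 °C − 23.1 °C)/0.3873 = 159 W/m

Q' = 159 W/m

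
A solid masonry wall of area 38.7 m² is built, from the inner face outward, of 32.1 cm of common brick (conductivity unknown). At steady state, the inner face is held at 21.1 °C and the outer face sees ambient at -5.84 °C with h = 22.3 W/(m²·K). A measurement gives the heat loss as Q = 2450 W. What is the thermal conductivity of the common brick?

ΣR = ΔT/Q = |21.1 − -5.84|/2450 = 0.01100 K/W
Known resistances:
  R_conv,out = 1/(hA) = 1/(22.3·38.7) = 0.001159 K/W
R_common brick = ΣR − ΣR_known = 0.01100 − 0.001159 = 0.009841 K/W
L/(kA) = 0.009841 ⇒ k = 0.321/(0.009841·38.7) = 0.843 W/m·K

k = 0.843 W/m·K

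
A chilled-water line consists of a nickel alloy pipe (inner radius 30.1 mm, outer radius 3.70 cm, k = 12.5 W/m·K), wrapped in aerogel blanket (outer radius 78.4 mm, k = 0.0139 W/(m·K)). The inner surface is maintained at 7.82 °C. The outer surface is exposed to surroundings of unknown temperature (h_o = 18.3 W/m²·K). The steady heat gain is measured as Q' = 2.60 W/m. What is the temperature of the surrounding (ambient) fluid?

Series resistances:
  R'_nickel alloy = ln(0.0370/0.0301)/(2πk) = 0.2064/(2π·12.5) = 0.002628 m·K/W
  R'_aerogel blanket = ln(0.0784/0.0370)/(2πk) = 0.7509/(2π·0.0139) = 8.598 m·K/W
  R'_conv,out = 1/(2πr h) = 1/(2π·0.0784·18.3) = 0.1109 m·K/W
ΣR = 8.711 m·K/W
ΔT = Q'·ΣR = 2.60 × 8.711 = 22.65 K
Heat flows inward, so T_out = T_in + ΔT = 7.82 + 22.65 = 30.5 °C

T_out = 30.5 °C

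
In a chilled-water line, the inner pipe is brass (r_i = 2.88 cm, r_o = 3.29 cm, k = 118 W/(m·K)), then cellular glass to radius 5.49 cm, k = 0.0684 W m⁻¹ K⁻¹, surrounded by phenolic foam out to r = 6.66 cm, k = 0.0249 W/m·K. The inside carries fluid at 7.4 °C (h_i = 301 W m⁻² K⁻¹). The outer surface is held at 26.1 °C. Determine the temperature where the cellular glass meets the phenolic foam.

Treat each layer as a resistance in series:
  R'_conv,in = 1/(2πr h) = 1/(2π·0.0288·301) = 0.01836 m·K/W
  R'_brass = ln(0.0329/0.0288)/(2πk) = 0.1331/(2π·118) = 1.795×10^-4 m·K/W
  R'_cellular glass = ln(0.0549/0.0329)/(2πk) = 0.5120/(2π·0.0684) = 1.191 m·K/W
  R'_phenolic foam = ln(0.0666/0.0549)/(2πk) = 0.1932/(2π·0.0249) = 1.235 m·K/W
ΣR = 0.01836 + 1.795×10^-4 + 1.191 + 1.235 = 2.445 m·K/W
Q' = ΔT/ΣR = (7.4 °C − 26.1 °C)/2.445 = -7.648 W/m
From the inner boundary to the cellular glass/phenolic foam interface, ΣR_partial = 1.210 m·K/W.
T_interface = T_in − Q'·ΣR_partial = 7.4 °C − (-7.648)(1.210) = 16.7 °C

T = 16.7 °C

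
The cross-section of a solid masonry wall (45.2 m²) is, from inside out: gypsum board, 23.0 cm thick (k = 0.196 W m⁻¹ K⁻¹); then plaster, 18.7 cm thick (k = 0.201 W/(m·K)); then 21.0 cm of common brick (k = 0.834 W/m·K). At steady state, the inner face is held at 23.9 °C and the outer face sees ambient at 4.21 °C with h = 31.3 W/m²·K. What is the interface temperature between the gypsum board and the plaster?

Treat each layer as a resistance in series:
  R_gypsum board = L/(kA) = 0.230/(0.196·45.2) = 0.02596 K/W
  R_plaster = L/(kA) = 0.187/(0.201·45.2) = 0.02058 K/W
  R_common brick = L/(kA) = 0.210/(0.834·45.2) = 0.005571 K/W
  R_conv,out = 1/(hA) = 1/(31.3·45.2) = 7.068×10^-4 K/W
ΣR = 0.02596 + 0.02058 + 0.005571 + 7.068×10^-4 = 0.05282 K/W
Q = ΔT/ΣR = (23.9 °C − 4.21 °C)/0.05282 = 372.8 W
From the inner boundary to the gypsum board/plaster interface, ΣR_partial = 0.02596 K/W.
T_interface = T_in − Q·ΣR_partial = 23.9 °C − (372.8)(0.02596) = 14.2 °C

T = 14.2 °C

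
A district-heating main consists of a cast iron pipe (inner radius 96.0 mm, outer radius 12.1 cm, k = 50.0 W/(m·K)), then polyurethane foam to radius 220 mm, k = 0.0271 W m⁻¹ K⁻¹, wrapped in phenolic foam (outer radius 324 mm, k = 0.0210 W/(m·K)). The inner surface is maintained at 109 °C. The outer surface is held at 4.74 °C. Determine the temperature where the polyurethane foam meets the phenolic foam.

Treat each layer as a resistance in series:
  R'_cast iron = ln(0.121/0.0960)/(2πk) = 0.2314/(2π·50.0) = 7.367×10^-4 m·K/W
  R'_polyurethane foam = ln(0.220/0.121)/(2πk) = 0.5978/(2π·0.0271) = 3.511 m·K/W
  R'_phenolic foam = ln(0.324/0.220)/(2πk) = 0.3871/(2π·0.0210) = 2.934 m·K/W
ΣR = 7.367×10^-4 + 3.511 + 2.934 = 6.446 m·K/W
Q' = ΔT/ΣR = (109 °C − 4.74 °C)/6.446 = 16.17 W/m
From the inner boundary to the polyurethane foam/phenolic foam interface, ΣR_partial = 3.512 m·K/W.
T_interface = T_in − Q'·ΣR_partial = 109 °C − (16.17)(3.512) = 52.2 °C

T = 52.2 °C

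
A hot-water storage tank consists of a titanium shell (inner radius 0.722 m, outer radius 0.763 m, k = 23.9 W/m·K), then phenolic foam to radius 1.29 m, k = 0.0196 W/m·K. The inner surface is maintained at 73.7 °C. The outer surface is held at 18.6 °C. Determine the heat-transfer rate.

Resistance network (inner→outer):
  R_titanium = (1/0.722 − 1/0.763)/(4πk) = 0.07443/(4π·23.9) = 2.478×10^-4 K/W
  R_phenolic foam = (1/0.763 − 1/1.29)/(4πk) = 0.5354/(4π·0.0196) = 2.174 K/W
ΣR = 2.478×10^-4 + 2.174 = 2.174 K/W
Q = ΔT/ΣR = (73.7 °C − 18.6 °C)/2.174 = 25.3 W

Q = 25.3 W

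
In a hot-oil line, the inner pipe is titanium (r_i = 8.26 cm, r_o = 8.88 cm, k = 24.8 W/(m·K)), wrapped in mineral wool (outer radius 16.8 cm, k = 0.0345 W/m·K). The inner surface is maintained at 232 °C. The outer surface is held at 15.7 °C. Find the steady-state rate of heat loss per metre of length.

Treat each layer as a resistance in series:
  R'_titanium = ln(0.0888/0.0826)/(2πk) = 0.07238/(2π·24.8) = 4.645×10^-4 m·K/W
  R'_mineral wool = ln(0.168/0.0888)/(2πk) = 0.6376/(2π·0.0345) = 2.941 m·K/W
ΣR = 4.645×10^-4 + 2.941 = 2.941 m·K/W
Q' = ΔT/ΣR = (232 °C − 15.7 °C)/2.941 = 73.5 W/m

Q' = 73.5 W/m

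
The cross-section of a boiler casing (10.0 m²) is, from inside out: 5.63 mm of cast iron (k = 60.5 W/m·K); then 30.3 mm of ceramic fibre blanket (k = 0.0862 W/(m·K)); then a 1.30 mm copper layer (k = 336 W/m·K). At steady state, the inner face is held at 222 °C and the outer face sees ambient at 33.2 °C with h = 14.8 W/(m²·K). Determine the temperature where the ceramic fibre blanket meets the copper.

T = 63.6 °C

Series thermal resistances, inner to outer:
  R_cast iron = L/(kA) = 0.00563/(60.5·10.0) = 9.306×10^-6 K/W
  R_ceramic fibre blanket = L/(kA) = 0.0303/(0.0862·10.0) = 0.03515 K/W
  R_copper = L/(kA) = 0.00130/(336·10.0) = 3.869×10^-7 K/W
  R_conv,out = 1/(hA) = 1/(14.8·10.0) = 0.006757 K/W
ΣR = 9.306×10^-6 + 0.03515 + 3.869×10^-7 + 0.006757 = 0.04192 K/W
Q = ΔT/ΣR = (222 °C − 33.2 °C)/0.04192 = 4504 W
From the inner boundary to the ceramic fibre blanket/copper interface, ΣR_partial = 0.03516 K/W.
T_interface = T_in − Q·ΣR_partial = 222 °C − (4504)(0.03516) = 63.6 °C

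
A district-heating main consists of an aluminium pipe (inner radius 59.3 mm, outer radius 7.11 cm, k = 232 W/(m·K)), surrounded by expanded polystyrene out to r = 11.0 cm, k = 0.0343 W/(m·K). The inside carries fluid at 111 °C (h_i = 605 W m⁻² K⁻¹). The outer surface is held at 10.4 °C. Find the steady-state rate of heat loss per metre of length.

Treat each layer as a resistance in series:
  R'_conv,in = 1/(2πr h) = 1/(2π·0.0593·605) = 0.004436 m·K/W
  R'_aluminium = ln(0.0711/0.0593)/(2πk) = 0.1815/(2π·232) = 1.245×10^-4 m·K/W
  R'_expanded polystyrene = ln(0.110/0.0711)/(2πk) = 0.4364/(2π·0.0343) = 2.025 m·K/W
ΣR = 0.004436 + 1.245×10^-4 + 2.025 = 2.030 m·K/W
Q' = ΔT/ΣR = (111 °C − 10.4 °C)/2.030 = 49.6 W/m

Q' = 49.6 W/m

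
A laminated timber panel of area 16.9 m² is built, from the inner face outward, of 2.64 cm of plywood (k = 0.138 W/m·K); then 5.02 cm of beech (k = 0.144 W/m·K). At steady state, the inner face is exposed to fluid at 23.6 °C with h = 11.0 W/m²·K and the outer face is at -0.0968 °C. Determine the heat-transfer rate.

Q = 635 W

Series thermal resistances, inner to outer:
  R_conv,in = 1/(hA) = 1/(11.0·16.9) = 0.005379 K/W
  R_plywood = L/(kA) = 0.0264/(0.138·16.9) = 0.01132 K/W
  R_beech = L/(kA) = 0.0502/(0.144·16.9) = 0.02063 K/W
ΣR = 0.005379 + 0.01132 + 0.02063 = 0.03733 K/W
Q = ΔT/ΣR = (23.6 °C − -0.0968 °C)/0.03733 = 635 W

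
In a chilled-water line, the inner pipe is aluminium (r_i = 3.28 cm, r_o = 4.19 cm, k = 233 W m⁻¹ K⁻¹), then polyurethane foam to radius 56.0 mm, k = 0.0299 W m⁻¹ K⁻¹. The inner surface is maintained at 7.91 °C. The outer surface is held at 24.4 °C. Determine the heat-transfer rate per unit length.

Resistance network (inner→outer):
  R'_aluminium = ln(0.0419/0.0328)/(2πk) = 0.2449/(2π·233) = 1.673×10^-4 m·K/W
  R'_polyurethane foam = ln(0.0560/0.0419)/(2πk) = 0.2901/(2π·0.0299) = 1.544 m·K/W
ΣR = 1.673×10^-4 + 1.544 = 1.544 m·K/W
Q' = ΔT/ΣR = (7.91 °C − 24.4 °C)/1.544 = -10.7 W/m
(Negative Q' ⇒ heat flows inward; heat gain = 10.7 W/m.)

Q' = 10.7 W/m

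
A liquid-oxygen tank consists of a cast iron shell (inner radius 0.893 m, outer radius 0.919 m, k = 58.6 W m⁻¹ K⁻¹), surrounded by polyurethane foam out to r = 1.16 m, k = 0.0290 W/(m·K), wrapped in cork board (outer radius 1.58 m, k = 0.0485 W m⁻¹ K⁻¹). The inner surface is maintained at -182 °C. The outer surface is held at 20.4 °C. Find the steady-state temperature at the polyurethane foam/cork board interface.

Treat each layer as a resistance in series:
  R_cast iron = (1/0.893 − 1/0.919)/(4πk) = 0.03168/(4π·58.6) = 4.302×10^-5 K/W
  R_polyurethane foam = (1/0.919 − 1/1.16)/(4πk) = 0.2261/(4π·0.0290) = 0.6203 K/W
  R_cork board = (1/1.16 − 1/1.58)/(4πk) = 0.2292/(4π·0.0485) = 0.3760 K/W
ΣR = 4.302×10^-5 + 0.6203 + 0.3760 = 0.9963 K/W
Q = ΔT/ΣR = (-182 °C − 20.4 °C)/0.9963 = -203.2 W
From the inner boundary to the polyurethane foam/cork board interface, ΣR_partial = 0.6203 K/W.
T_interface = T_in − Q·ΣR_partial = -182 °C − (-203.2)(0.6203) = -56.0 °C

T = -56.0 °C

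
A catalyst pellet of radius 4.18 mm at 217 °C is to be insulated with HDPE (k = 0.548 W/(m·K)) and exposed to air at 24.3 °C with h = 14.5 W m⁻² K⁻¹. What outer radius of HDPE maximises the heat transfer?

For a sphere, r_cr = 2k_ins/h = 2·0.548/14.5 = 0.0756 m = 7.56 cm

r_cr = 7.56 cm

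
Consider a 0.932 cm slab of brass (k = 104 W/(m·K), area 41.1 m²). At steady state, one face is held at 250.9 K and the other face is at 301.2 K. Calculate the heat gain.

Q = kA·ΔT/L = 104 × 41.1 × |250.9 K − 301.2 K| / 0.00932 = 2.31×10^7 W

Q = 23100 kW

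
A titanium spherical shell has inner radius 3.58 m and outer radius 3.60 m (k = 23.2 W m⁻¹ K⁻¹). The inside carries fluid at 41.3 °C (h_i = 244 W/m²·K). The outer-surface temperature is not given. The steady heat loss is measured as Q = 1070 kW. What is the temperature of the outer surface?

T_out = 8.38 °C

Sum the resistances:
  R_conv,in = 1/(4πr²h) = 1/(4π·3.58²·244) = 2.545×10^-5 K/W
  R_titanium = (1/3.58 − 1/3.60)/(4πk) = 0.001552/(4π·23.2) = 5.323×10^-6 K/W
ΣR = 3.077×10^-5 K/W
ΔT = Q·ΣR = 1.07×10^6 × 3.077×10^-5 = 32.92 K
Heat flows outward, so T_out = T_in − ΔT = 41.3 − 32.92 = 8.38 °C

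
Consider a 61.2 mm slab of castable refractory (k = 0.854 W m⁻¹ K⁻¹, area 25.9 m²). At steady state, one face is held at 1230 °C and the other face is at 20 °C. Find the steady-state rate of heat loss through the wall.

Q = kA·ΔT/L = 0.854 × 25.9 × |1230 °C − 20 °C| / 0.0612 = 4.37×10^5 W

Q = 4.37×10^5 W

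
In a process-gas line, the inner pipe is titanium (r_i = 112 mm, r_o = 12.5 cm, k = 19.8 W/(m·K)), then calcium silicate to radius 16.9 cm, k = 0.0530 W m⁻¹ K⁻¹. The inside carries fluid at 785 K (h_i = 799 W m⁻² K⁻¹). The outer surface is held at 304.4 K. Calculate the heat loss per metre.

Q' = 529 W/m

Series thermal resistances, inner to outer:
  R'_conv,in = 1/(2πr h) = 1/(2π·0.112·799) = 0.001779 m·K/W
  R'_titanium = ln(0.125/0.112)/(2πk) = 0.1098/(2π·19.8) = 8.827×10^-4 m·K/W
  R'_calcium silicate = ln(0.169/0.125)/(2πk) = 0.3016/(2π·0.0530) = 0.9056 m·K/W
ΣR = 0.001779 + 8.827×10^-4 + 0.9056 = 0.9083 m·K/W
Q' = ΔT/ΣR = (785 K − 304.4 K)/0.9083 = 529 W/m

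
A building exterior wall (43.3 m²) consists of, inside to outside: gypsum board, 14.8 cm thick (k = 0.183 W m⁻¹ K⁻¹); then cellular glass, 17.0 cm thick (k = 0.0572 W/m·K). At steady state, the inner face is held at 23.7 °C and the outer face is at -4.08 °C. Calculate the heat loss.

Q = 318 W

Series thermal resistances, inner to outer:
  R_gypsum board = L/(kA) = 0.148/(0.183·43.3) = 0.01868 K/W
  R_cellular glass = L/(kA) = 0.170/(0.0572·43.3) = 0.06864 K/W
ΣR = 0.01868 + 0.06864 = 0.08732 K/W
Q = ΔT/ΣR = (23.7 °C − -4.08 °C)/0.08732 = 318 W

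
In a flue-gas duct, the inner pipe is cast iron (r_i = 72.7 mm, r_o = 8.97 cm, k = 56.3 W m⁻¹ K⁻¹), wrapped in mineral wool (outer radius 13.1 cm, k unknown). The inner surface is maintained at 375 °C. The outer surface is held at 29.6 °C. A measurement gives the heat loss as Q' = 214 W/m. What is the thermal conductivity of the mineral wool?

ΣR = ΔT/Q' = |375 − 29.6|/214 = 1.614 m·K/W
Known resistances:
  R'_cast iron = ln(0.0897/0.0727)/(2πk) = 0.2101/(2π·56.3) = 5.940×10^-4 m·K/W
R_mineral wool = ΣR − ΣR_known = 1.614 − 5.940×10^-4 = 1.613 m·K/W
ln(r₂/r₁)/(2πk) = 1.613 ⇒ k = 0.3787/(2π·1.613) = 0.0374 W/m·K

k = 0.0374 W/m·K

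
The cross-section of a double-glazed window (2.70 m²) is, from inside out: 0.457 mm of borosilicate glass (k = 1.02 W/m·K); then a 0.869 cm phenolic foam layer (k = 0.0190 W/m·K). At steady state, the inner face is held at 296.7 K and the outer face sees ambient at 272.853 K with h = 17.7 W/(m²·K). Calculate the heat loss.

Q = 125 W

Resistance network (inner→outer):
  R_borosilicate glass = L/(kA) = 4.57×10^-4/(1.02·2.70) = 1.659×10^-4 K/W
  R_phenolic foam = L/(kA) = 0.00869/(0.0190·2.70) = 0.1694 K/W
  R_conv,out = 1/(hA) = 1/(17.7·2.70) = 0.02092 K/W
ΣR = 1.659×10^-4 + 0.1694 + 0.02092 = 0.1905 K/W
Q = ΔT/ΣR = (296.7 K − 272.853 K)/0.1905 = 125 W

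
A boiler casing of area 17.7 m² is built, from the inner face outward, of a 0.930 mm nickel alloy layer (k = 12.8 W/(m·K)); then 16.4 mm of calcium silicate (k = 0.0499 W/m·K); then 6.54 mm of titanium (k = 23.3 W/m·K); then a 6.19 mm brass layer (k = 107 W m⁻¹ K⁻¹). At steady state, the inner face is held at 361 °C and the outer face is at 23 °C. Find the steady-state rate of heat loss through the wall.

Series thermal resistances, inner to outer:
  R_nickel alloy = L/(kA) = 9.30×10^-4/(12.8·17.7) = 4.105×10^-6 K/W
  R_calcium silicate = L/(kA) = 0.0164/(0.0499·17.7) = 0.01857 K/W
  R_titanium = L/(kA) = 0.00654/(23.3·17.7) = 1.586×10^-5 K/W
  R_brass = L/(kA) = 0.00619/(107·17.7) = 3.268×10^-6 K/W
ΣR = 4.105×10^-6 + 0.01857 + 1.586×10^-5 + 3.268×10^-6 = 0.01859 K/W
Q = ΔT/ΣR = (361 °C − 23 °C)/0.01859 = 18200 W

Q = 18.2 kW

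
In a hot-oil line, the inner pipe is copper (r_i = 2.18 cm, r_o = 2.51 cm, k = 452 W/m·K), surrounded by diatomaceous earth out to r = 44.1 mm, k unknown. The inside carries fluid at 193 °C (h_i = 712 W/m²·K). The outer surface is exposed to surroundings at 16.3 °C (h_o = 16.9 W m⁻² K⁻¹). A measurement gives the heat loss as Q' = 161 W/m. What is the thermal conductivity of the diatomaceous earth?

ΣR = ΔT/Q' = |193 − 16.3|/161 = 1.098 m·K/W
Known resistances:
  R'_conv,in = 1/(2πr h) = 1/(2π·0.0218·712) = 0.01025 m·K/W
  R'_copper = ln(0.0251/0.0218)/(2πk) = 0.1410/(2π·452) = 4.963×10^-5 m·K/W
  R'_conv,out = 1/(2πr h) = 1/(2π·0.0441·16.9) = 0.2135 m·K/W
R_diatomaceous earth = ΣR − ΣR_known = 1.098 − 0.2238 = 0.8742 m·K/W
ln(r₂/r₁)/(2πk) = 0.8742 ⇒ k = 0.5636/(2π·0.8742) = 0.103 W/m·K

k = 0.103 W/m·K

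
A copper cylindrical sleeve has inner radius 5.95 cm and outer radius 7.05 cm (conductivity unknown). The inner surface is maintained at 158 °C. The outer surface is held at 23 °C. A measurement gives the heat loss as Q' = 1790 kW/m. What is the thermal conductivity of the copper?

k = 358 W/m·K

ΣR = ΔT/Q' = |158 − 23|/1.79×10^6 = 7.542×10^-5 m·K/W
ln(r₂/r₁)/(2πk) = 7.542×10^-5 ⇒ k = 0.1696/(2π·7.542×10^-5) = 358 W/m·K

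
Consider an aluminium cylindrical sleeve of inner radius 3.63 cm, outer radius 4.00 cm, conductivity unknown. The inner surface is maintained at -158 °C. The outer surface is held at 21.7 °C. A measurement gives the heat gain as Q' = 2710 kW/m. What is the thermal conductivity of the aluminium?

k = 233 W/m·K

ΣR = ΔT/Q' = |-158 − 21.7|/2.71×10^6 = 6.631×10^-5 m·K/W
ln(r₂/r₁)/(2πk) = 6.631×10^-5 ⇒ k = 0.09706/(2π·6.631×10^-5) = 233 W/m·K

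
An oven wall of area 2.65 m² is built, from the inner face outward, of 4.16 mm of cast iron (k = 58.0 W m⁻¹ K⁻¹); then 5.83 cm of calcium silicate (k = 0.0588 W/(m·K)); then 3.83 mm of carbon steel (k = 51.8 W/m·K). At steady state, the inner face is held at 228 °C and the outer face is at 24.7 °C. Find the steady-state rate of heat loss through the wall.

Series thermal resistances, inner to outer:
  R_cast iron = L/(kA) = 0.00416/(58.0·2.65) = 2.707×10^-5 K/W
  R_calcium silicate = L/(kA) = 0.0583/(0.0588·2.65) = 0.3741 K/W
  R_carbon steel = L/(kA) = 0.00383/(51.8·2.65) = 2.790×10^-5 K/W
ΣR = 2.707×10^-5 + 0.3741 + 2.790×10^-5 = 0.3742 K/W
Q = ΔT/ΣR = (228 °C − 24.7 °C)/0.3742 = 543 W

Q = 543 W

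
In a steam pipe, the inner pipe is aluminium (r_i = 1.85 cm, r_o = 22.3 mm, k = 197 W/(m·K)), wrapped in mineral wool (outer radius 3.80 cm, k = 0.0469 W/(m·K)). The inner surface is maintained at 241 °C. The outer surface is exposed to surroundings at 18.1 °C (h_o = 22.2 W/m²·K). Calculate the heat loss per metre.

Resistance network (inner→outer):
  R'_aluminium = ln(0.0223/0.0185)/(2πk) = 0.1868/(2π·197) = 1.509×10^-4 m·K/W
  R'_mineral wool = ln(0.0380/0.0223)/(2πk) = 0.5330/(2π·0.0469) = 1.809 m·K/W
  R'_conv,out = 1/(2πr h) = 1/(2π·0.0380·22.2) = 0.1887 m·K/W
ΣR = 1.509×10^-4 + 1.809 + 0.1887 = 1.998 m·K/W
Q' = ΔT/ΣR = (241 °C − 18.1 °C)/1.998 = 112 W/m

Q' = 112 W/m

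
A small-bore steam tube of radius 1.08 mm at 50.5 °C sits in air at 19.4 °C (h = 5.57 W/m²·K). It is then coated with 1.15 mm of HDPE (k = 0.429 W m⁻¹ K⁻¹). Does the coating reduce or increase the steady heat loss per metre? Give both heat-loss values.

Critical radius for a cylinder: r_cr = k/h = 0.0770 m = 7.70 cm.
Outer radius after coating: r₂ = 0.00108 + 0.00115 = 0.00223 m.
Since r₁ < r_cr and r₂ ≤ r_cr, the coating moves toward the maximum at r_cr — heat loss rises.
Bare: R = 1/(2πr₁h) = 26.46 m·K/W; Q = 31.1/26.46 = 1.18 W/m.
Coated: R = R_cond + R_conv = 13.08 m·K/W; Q = 31.1/13.08 = 2.38 W/m.

increases: 1.18 → 2.38 W/m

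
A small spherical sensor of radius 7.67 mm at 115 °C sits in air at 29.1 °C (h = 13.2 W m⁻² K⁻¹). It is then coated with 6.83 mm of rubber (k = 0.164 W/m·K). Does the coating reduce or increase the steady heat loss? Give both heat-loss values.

increases: 0.838 → 1.47 W

Critical radius for a sphere: r_cr = 2k/h = 0.0248 m = 2.48 cm.
Outer radius after coating: r₂ = 0.00767 + 0.00683 = 0.01450 m.
Since r₁ < r_cr and r₂ ≤ r_cr, the coating moves toward the maximum at r_cr — heat loss rises.
Bare: R = 1/(4πr₁²h) = 102.5 K/W; Q = 85.9/102.5 = 0.838 W.
Coated: R = R_cond + R_conv = 58.47 K/W; Q = 85.9/58.47 = 1.47 W.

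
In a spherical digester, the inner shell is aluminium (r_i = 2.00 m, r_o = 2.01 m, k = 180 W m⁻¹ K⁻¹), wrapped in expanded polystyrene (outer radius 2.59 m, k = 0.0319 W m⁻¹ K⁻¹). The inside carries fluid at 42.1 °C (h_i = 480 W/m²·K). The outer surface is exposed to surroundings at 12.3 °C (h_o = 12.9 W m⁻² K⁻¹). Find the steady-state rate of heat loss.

Series thermal resistances, inner to outer:
  R_conv,in = 1/(4πr²h) = 1/(4π·2.00²·480) = 4.145×10^-5 K/W
  R_aluminium = (1/2.00 − 1/2.01)/(4πk) = 0.002488/(4π·180) = 1.100×10^-6 K/W
  R_expanded polystyrene = (1/2.01 − 1/2.59)/(4πk) = 0.1114/(4π·0.0319) = 0.2779 K/W
  R_conv,out = 1/(4πr²h) = 1/(4π·2.59²·12.9) = 9.196×10^-4 K/W
ΣR = 4.145×10^-5 + 1.100×10^-6 + 0.2779 + 9.196×10^-4 = 0.2789 K/W
Q = ΔT/ΣR = (42.1 °C − 12.3 °C)/0.2789 = 107 W

Q = 107 W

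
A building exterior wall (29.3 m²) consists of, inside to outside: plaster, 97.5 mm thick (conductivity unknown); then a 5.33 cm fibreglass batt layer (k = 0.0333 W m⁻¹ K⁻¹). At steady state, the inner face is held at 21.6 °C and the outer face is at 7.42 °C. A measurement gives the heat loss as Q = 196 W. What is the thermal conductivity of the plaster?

k = 0.188 W/m·K

ΣR = ΔT/Q = |21.6 − 7.42|/196 = 0.07235 K/W
Known resistances:
  R_fibreglass batt = L/(kA) = 0.0533/(0.0333·29.3) = 0.05463 K/W
R_plaster = ΣR − ΣR_known = 0.07235 − 0.05463 = 0.01772 K/W
L/(kA) = 0.01772 ⇒ k = 0.0975/(0.01772·29.3) = 0.188 W/m·K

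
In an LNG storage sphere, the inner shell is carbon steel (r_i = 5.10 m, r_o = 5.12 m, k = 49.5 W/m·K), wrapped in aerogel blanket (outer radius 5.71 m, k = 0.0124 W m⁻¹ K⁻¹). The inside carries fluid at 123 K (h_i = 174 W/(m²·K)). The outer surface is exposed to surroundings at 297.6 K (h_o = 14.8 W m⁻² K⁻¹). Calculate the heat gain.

Q = 1350 W

Series thermal resistances, inner to outer:
  R_conv,in = 1/(4πr²h) = 1/(4π·5.10²·174) = 1.758×10^-5 K/W
  R_carbon steel = (1/5.10 − 1/5.12)/(4πk) = 7.659×10^-4/(4π·49.5) = 1.231×10^-6 K/W
  R_aerogel blanket = (1/5.12 − 1/5.71)/(4πk) = 0.02018/(4π·0.0124) = 0.1295 K/W
  R_conv,out = 1/(4πr²h) = 1/(4π·5.71²·14.8) = 1.649×10^-4 K/W
ΣR = 1.758×10^-5 + 1.231×10^-6 + 0.1295 + 1.649×10^-4 = 0.1297 K/W
Q = ΔT/ΣR = (123 K − 297.6 K)/0.1297 = -1350 W
(Negative Q ⇒ heat flows inward; heat gain = 1350 W.)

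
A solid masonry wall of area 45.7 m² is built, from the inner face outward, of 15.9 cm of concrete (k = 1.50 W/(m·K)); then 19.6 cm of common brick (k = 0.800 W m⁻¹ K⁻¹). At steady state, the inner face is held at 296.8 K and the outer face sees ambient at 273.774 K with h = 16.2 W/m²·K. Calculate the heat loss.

Resistance network (inner→outer):
  R_concrete = L/(kA) = 0.159/(1.50·45.7) = 0.002319 K/W
  R_common brick = L/(kA) = 0.196/(0.800·45.7) = 0.005361 K/W
  R_conv,out = 1/(hA) = 1/(16.2·45.7) = 0.001351 K/W
ΣR = 0.002319 + 0.005361 + 0.001351 = 0.009031 K/W
Q = ΔT/ΣR = (296.8 K − 273.774 K)/0.009031 = 2550 W

Q = 2.55 kW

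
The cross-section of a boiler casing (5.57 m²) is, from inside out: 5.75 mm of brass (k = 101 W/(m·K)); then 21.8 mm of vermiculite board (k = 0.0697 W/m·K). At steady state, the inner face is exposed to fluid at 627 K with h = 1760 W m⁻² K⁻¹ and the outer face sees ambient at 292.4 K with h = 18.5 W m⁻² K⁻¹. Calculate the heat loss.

Resistance network (inner→outer):
  R_conv,in = 1/(hA) = 1/(1760·5.57) = 1.020×10^-4 K/W
  R_brass = L/(kA) = 0.00575/(101·5.57) = 1.022×10^-5 K/W
  R_vermiculite board = L/(kA) = 0.0218/(0.0697·5.57) = 0.05615 K/W
  R_conv,out = 1/(hA) = 1/(18.5·5.57) = 0.009704 K/W
ΣR = 1.020×10^-4 + 1.022×10^-5 + 0.05615 + 0.009704 = 0.06597 K/W
Q = ΔT/ΣR = (627 K − 292.4 K)/0.06597 = 5070 W

Q = 5.07 kW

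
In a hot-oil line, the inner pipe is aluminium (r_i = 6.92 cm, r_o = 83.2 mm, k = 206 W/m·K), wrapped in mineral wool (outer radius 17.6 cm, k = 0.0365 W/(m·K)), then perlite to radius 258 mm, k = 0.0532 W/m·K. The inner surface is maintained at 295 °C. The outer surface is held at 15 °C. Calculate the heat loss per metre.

Q' = 63.5 W/m

Series thermal resistances, inner to outer:
  R'_aluminium = ln(0.0832/0.0692)/(2πk) = 0.1842/(2π·206) = 1.423×10^-4 m·K/W
  R'_mineral wool = ln(0.176/0.0832)/(2πk) = 0.7492/(2π·0.0365) = 3.267 m·K/W
  R'_perlite = ln(0.258/0.176)/(2πk) = 0.3825/(2π·0.0532) = 1.144 m·K/W
ΣR = 1.423×10^-4 + 3.267 + 1.144 = 4.411 m·K/W
Q' = ΔT/ΣR = (295 °C − 15 °C)/4.411 = 63.5 W/m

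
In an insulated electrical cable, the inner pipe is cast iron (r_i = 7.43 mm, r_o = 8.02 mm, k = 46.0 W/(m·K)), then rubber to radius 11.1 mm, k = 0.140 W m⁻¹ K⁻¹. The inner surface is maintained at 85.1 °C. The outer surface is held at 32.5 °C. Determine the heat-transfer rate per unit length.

Q' = 142 W/m

Series thermal resistances, inner to outer:
  R'_cast iron = ln(0.00802/0.00743)/(2πk) = 0.07641/(2π·46.0) = 2.644×10^-4 m·K/W
  R'_rubber = ln(0.0111/0.00802)/(2πk) = 0.3250/(2π·0.140) = 0.3695 m·K/W
ΣR = 2.644×10^-4 + 0.3695 = 0.3698 m·K/W
Q' = ΔT/ΣR = (85.1 °C − 32.5 °C)/0.3698 = 142 W/m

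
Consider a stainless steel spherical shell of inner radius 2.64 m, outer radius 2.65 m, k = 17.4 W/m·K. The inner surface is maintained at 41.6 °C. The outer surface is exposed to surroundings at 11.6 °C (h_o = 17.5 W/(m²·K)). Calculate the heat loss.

Series thermal resistances, inner to outer:
  R_stainless steel = (1/2.64 − 1/2.65)/(4πk) = 0.001429/(4π·17.4) = 6.537×10^-6 K/W
  R_conv,out = 1/(4πr²h) = 1/(4π·2.65²·17.5) = 6.475×10^-4 K/W
ΣR = 6.537×10^-6 + 6.475×10^-4 = 6.540×10^-4 K/W
Q = ΔT/ΣR = (41.6 °C − 11.6 °C)/6.540×10^-4 = 45900 W

Q = 45.9 kW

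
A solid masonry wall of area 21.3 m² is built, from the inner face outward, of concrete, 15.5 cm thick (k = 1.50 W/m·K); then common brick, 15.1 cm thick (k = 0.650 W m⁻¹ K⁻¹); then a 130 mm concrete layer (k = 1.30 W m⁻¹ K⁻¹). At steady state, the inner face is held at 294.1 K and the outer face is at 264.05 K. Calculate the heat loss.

Q = 1470 W

Resistance network (inner→outer):
  R_concrete = L/(kA) = 0.155/(1.50·21.3) = 0.004851 K/W
  R_common brick = L/(kA) = 0.151/(0.650·21.3) = 0.01091 K/W
  R_concrete = L/(kA) = 0.130/(1.30·21.3) = 0.004695 K/W
ΣR = 0.004851 + 0.01091 + 0.004695 = 0.02046 K/W
Q = ΔT/ΣR = (294.1 K − 264.05 K)/0.02046 = 1470 W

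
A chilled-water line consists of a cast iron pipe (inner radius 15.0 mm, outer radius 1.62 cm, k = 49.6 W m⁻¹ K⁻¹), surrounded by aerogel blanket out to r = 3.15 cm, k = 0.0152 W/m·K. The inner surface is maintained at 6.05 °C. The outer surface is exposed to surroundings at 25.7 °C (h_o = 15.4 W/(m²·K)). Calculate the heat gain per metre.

Resistance network (inner→outer):
  R'_cast iron = ln(0.0162/0.0150)/(2πk) = 0.07696/(2π·49.6) = 2.470×10^-4 m·K/W
  R'_aerogel blanket = ln(0.0315/0.0162)/(2πk) = 0.6650/(2π·0.0152) = 6.963 m·K/W
  R'_conv,out = 1/(2πr h) = 1/(2π·0.0315·15.4) = 0.3281 m·K/W
ΣR = 2.470×10^-4 + 6.963 + 0.3281 = 7.291 m·K/W
Q' = ΔT/ΣR = (6.05 °C − 25.7 °C)/7.291 = -2.70 W/m
(Negative Q' ⇒ heat flows inward; heat gain = 2.70 W/m.)

Q' = 2.70 W/m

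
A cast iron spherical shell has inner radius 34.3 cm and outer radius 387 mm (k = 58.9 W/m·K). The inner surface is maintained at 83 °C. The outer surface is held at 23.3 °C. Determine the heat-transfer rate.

Q = 4πk·ΔT/(1/r₁ − 1/r₂) = 4π × 58.9 × 59.7 / (1/0.343 − 1/0.387) = 1.33×10^5 W

Q = 1.33×10^5 W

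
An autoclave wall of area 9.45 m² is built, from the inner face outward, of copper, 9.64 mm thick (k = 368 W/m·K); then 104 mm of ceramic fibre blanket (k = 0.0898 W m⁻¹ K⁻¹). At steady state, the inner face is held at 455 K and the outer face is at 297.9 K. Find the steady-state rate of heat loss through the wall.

Q = 1280 W

Series thermal resistances, inner to outer:
  R_copper = L/(kA) = 0.00964/(368·9.45) = 2.772×10^-6 K/W
  R_ceramic fibre blanket = L/(kA) = 0.104/(0.0898·9.45) = 0.1226 K/W
ΣR = 2.772×10^-6 + 0.1226 = 0.1226 K/W
Q = ΔT/ΣR = (455 K − 297.9 K)/0.1226 = 1280 W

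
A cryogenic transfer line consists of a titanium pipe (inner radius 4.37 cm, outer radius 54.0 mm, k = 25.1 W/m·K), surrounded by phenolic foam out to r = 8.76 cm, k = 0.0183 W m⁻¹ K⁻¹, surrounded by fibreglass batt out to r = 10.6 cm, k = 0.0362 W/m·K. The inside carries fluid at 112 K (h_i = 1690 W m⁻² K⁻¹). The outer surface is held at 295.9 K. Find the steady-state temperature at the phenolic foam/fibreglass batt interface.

T = 265.4 K

Treat each layer as a resistance in series:
  R'_conv,in = 1/(2πr h) = 1/(2π·0.0437·1690) = 0.002155 m·K/W
  R'_titanium = ln(0.0540/0.0437)/(2πk) = 0.2116/(2π·25.1) = 0.001342 m·K/W
  R'_phenolic foam = ln(0.0876/0.0540)/(2πk) = 0.4838/(2π·0.0183) = 4.208 m·K/W
  R'_fibreglass batt = ln(0.106/0.0876)/(2πk) = 0.1907/(2π·0.0362) = 0.8382 m·K/W
ΣR = 0.002155 + 0.001342 + 4.208 + 0.8382 = 5.050 m·K/W
Q' = ΔT/ΣR = (112 K − 295.9 K)/5.050 = -36.42 W/m
From the inner boundary to the phenolic foam/fibreglass batt interface, ΣR_partial = 4.211 m·K/W.
T_interface = T_in − Q'·ΣR_partial = 112 K − (-36.42)(4.211) = 265.4 K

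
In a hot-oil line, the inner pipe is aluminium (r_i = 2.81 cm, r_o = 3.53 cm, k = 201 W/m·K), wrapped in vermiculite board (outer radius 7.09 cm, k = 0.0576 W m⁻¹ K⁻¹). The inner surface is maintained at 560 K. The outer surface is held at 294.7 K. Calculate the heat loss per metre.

Q' = 138 W/m

Series thermal resistances, inner to outer:
  R'_aluminium = ln(0.0353/0.0281)/(2πk) = 0.2281/(2π·201) = 1.806×10^-4 m·K/W
  R'_vermiculite board = ln(0.0709/0.0353)/(2πk) = 0.6974/(2π·0.0576) = 1.927 m·K/W
ΣR = 1.806×10^-4 + 1.927 = 1.927 m·K/W
Q' = ΔT/ΣR = (560 K − 294.7 K)/1.927 = 138 W/m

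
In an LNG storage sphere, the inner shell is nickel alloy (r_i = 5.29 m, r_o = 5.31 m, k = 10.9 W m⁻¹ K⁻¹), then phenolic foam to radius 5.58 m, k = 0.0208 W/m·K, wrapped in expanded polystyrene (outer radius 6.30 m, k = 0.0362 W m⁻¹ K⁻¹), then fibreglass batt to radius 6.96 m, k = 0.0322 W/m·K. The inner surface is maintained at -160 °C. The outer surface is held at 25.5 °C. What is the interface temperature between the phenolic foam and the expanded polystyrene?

Resistance network (inner→outer):
  R_nickel alloy = (1/5.29 − 1/5.31)/(4πk) = 7.120×10^-4/(4π·10.9) = 5.198×10^-6 K/W
  R_phenolic foam = (1/5.31 − 1/5.58)/(4πk) = 0.009112/(4π·0.0208) = 0.03486 K/W
  R_expanded polystyrene = (1/5.58 − 1/6.30)/(4πk) = 0.02048/(4π·0.0362) = 0.04502 K/W
  R_fibreglass batt = (1/6.30 − 1/6.96)/(4πk) = 0.01505/(4π·0.0322) = 0.03720 K/W
ΣR = 5.198×10^-6 + 0.03486 + 0.04502 + 0.03720 = 0.1171 K/W
Q = ΔT/ΣR = (-160 °C − 25.5 °C)/0.1171 = -1584 W
From the inner boundary to the phenolic foam/expanded polystyrene interface, ΣR_partial = 0.03487 K/W.
T_interface = T_in − Q·ΣR_partial = -160 °C − (-1584)(0.03487) = -105 °C

T = -105 °C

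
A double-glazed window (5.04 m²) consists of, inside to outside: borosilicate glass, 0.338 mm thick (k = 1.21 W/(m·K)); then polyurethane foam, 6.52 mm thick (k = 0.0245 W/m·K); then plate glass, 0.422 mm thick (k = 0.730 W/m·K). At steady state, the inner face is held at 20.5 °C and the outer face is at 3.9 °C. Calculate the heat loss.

Q = 313 W

Resistance network (inner→outer):
  R_borosilicate glass = L/(kA) = 3.38×10^-4/(1.21·5.04) = 5.542×10^-5 K/W
  R_polyurethane foam = L/(kA) = 0.00652/(0.0245·5.04) = 0.05280 K/W
  R_plate glass = L/(kA) = 4.22×10^-4/(0.730·5.04) = 1.147×10^-4 K/W
ΣR = 5.542×10^-5 + 0.05280 + 1.147×10^-4 = 0.05297 K/W
Q = ΔT/ΣR = (20.5 °C − 3.9 °C)/0.05297 = 313 W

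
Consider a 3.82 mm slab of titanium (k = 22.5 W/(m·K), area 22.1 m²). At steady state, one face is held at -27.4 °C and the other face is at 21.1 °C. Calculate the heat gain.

Q = kA·ΔT/L = 22.5 × 22.1 × |-27.4 °C − 21.1 °C| / 0.00382 = 6.31×10^6 W

Q = 6.31×10^6 W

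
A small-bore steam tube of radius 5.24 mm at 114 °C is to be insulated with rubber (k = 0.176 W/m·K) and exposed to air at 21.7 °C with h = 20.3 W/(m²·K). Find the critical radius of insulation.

r_cr = 0.867 cm

For a cylinder, r_cr = k_ins/h = 0.176/20.3 = 0.00867 m = 0.867 cm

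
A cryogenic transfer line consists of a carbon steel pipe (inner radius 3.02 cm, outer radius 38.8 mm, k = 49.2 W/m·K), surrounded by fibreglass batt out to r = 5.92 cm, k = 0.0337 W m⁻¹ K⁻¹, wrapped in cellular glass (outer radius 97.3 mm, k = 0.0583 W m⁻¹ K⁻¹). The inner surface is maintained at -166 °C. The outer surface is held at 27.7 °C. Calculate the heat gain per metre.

Q' = 57.8 W/m

Resistance network (inner→outer):
  R'_carbon steel = ln(0.0388/0.0302)/(2πk) = 0.2506/(2π·49.2) = 8.106×10^-4 m·K/W
  R'_fibreglass batt = ln(0.0592/0.0388)/(2πk) = 0.4225/(2π·0.0337) = 1.995 m·K/W
  R'_cellular glass = ln(0.0973/0.0592)/(2πk) = 0.4969/(2π·0.0583) = 1.356 m·K/W
ΣR = 8.106×10^-4 + 1.995 + 1.356 = 3.352 m·K/W
Q' = ΔT/ΣR = (-166 °C − 27.7 °C)/3.352 = -57.8 W/m
(Negative Q' ⇒ heat flows inward; heat gain = 57.8 W/m.)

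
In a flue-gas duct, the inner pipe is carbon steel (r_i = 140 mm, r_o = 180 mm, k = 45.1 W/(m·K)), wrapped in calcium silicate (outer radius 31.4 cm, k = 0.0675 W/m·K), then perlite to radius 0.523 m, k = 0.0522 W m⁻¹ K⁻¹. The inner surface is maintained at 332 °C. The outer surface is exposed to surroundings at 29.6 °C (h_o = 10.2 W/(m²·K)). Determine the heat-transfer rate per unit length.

Treat each layer as a resistance in series:
  R'_carbon steel = ln(0.180/0.140)/(2πk) = 0.2513/(2π·45.1) = 8.869×10^-4 m·K/W
  R'_calcium silicate = ln(0.314/0.180)/(2πk) = 0.5564/(2π·0.0675) = 1.312 m·K/W
  R'_perlite = ln(0.523/0.314)/(2πk) = 0.5102/(2π·0.0522) = 1.556 m·K/W
  R'_conv,out = 1/(2πr h) = 1/(2π·0.523·10.2) = 0.02983 m·K/W
ΣR = 8.869×10^-4 + 1.312 + 1.556 + 0.02983 = 2.899 m·K/W
Q' = ΔT/ΣR = (332 °C − 29.6 °C)/2.899 = 104 W/m

Q' = 104 W/m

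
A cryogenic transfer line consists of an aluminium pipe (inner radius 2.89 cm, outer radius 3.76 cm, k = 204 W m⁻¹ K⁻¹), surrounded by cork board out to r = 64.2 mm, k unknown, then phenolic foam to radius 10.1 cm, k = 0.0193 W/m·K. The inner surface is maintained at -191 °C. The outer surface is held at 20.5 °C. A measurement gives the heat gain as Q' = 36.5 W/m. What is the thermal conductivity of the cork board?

k = 0.0414 W/m·K

ΣR = ΔT/Q' = |-191 − 20.5|/36.5 = 5.795 m·K/W
Known resistances:
  R'_aluminium = ln(0.0376/0.0289)/(2πk) = 0.2632/(2π·204) = 2.053×10^-4 m·K/W
  R'_phenolic foam = ln(0.101/0.0642)/(2πk) = 0.4531/(2π·0.0193) = 3.737 m·K/W
R_cork board = ΣR − ΣR_known = 5.795 − 3.737 = 2.058 m·K/W
ln(r₂/r₁)/(2πk) = 2.058 ⇒ k = 0.5350/(2π·2.058) = 0.0414 W/m·K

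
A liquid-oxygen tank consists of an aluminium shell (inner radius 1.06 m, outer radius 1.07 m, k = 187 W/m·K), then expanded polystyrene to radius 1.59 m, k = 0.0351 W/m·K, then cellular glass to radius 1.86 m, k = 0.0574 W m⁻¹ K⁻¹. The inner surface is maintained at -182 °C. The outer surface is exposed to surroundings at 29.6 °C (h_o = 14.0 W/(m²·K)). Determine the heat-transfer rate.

Q = 258 W

Treat each layer as a resistance in series:
  R_aluminium = (1/1.06 − 1/1.07)/(4πk) = 0.008817/(4π·187) = 3.752×10^-6 K/W
  R_expanded polystyrene = (1/1.07 − 1/1.59)/(4πk) = 0.3056/(4π·0.0351) = 0.6930 K/W
  R_cellular glass = (1/1.59 − 1/1.86)/(4πk) = 0.09130/(4π·0.0574) = 0.1266 K/W
  R_conv,out = 1/(4πr²h) = 1/(4π·1.86²·14.0) = 0.001643 K/W
ΣR = 3.752×10^-6 + 0.6930 + 0.1266 + 0.001643 = 0.8212 K/W
Q = ΔT/ΣR = (-182 °C − 29.6 °C)/0.8212 = -258 W
(Negative Q ⇒ heat flows inward; heat gain = 258 W.)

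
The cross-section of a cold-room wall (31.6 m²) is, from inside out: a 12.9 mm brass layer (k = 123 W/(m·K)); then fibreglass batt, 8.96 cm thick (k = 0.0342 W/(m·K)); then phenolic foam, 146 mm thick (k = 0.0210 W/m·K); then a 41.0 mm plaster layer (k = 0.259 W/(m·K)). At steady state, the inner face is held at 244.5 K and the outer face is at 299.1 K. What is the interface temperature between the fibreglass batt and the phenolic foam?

Series thermal resistances, inner to outer:
  R_brass = L/(kA) = 0.0129/(123·31.6) = 3.319×10^-6 K/W
  R_fibreglass batt = L/(kA) = 0.0896/(0.0342·31.6) = 0.08291 K/W
  R_phenolic foam = L/(kA) = 0.146/(0.0210·31.6) = 0.2200 K/W
  R_plaster = L/(kA) = 0.0410/(0.259·31.6) = 0.005010 K/W
ΣR = 3.319×10^-6 + 0.08291 + 0.2200 + 0.005010 = 0.3079 K/W
Q = ΔT/ΣR = (244.5 K − 299.1 K)/0.3079 = -177.3 W
From the inner boundary to the fibreglass batt/phenolic foam interface, ΣR_partial = 0.08291 K/W.
T_interface = T_in − Q·ΣR_partial = 244.5 K − (-177.3)(0.08291) = 259.2 K

T = 259.2 K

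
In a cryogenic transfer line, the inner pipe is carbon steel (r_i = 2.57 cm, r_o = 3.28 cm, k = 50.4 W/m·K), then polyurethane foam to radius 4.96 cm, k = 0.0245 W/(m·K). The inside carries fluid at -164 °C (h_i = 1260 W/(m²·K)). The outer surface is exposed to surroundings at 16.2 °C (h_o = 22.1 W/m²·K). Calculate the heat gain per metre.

Q' = 63.5 W/m

Resistance network (inner→outer):
  R'_conv,in = 1/(2πr h) = 1/(2π·0.0257·1260) = 0.004915 m·K/W
  R'_carbon steel = ln(0.0328/0.0257)/(2πk) = 0.2439/(2π·50.4) = 7.703×10^-4 m·K/W
  R'_polyurethane foam = ln(0.0496/0.0328)/(2πk) = 0.4136/(2π·0.0245) = 2.687 m·K/W
  R'_conv,out = 1/(2πr h) = 1/(2π·0.0496·22.1) = 0.1452 m·K/W
ΣR = 0.004915 + 7.703×10^-4 + 2.687 + 0.1452 = 2.838 m·K/W
Q' = ΔT/ΣR = (-164 °C − 16.2 °C)/2.838 = -63.5 W/m
(Negative Q' ⇒ heat flows inward; heat gain = 63.5 W/m.)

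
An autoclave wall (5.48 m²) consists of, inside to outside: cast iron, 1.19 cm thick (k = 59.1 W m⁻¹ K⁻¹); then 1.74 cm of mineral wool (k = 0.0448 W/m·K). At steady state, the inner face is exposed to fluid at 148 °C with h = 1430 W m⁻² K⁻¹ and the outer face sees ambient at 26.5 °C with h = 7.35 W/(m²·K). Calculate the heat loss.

Resistance network (inner→outer):
  R_conv,in = 1/(hA) = 1/(1430·5.48) = 1.276×10^-4 K/W
  R_cast iron = L/(kA) = 0.0119/(59.1·5.48) = 3.674×10^-5 K/W
  R_mineral wool = L/(kA) = 0.0174/(0.0448·5.48) = 0.07087 K/W
  R_conv,out = 1/(hA) = 1/(7.35·5.48) = 0.02483 K/W
ΣR = 1.276×10^-4 + 3.674×10^-5 + 0.07087 + 0.02483 = 0.09586 K/W
Q = ΔT/ΣR = (148 °C − 26.5 °C)/0.09586 = 1270 W

Q = 1270 W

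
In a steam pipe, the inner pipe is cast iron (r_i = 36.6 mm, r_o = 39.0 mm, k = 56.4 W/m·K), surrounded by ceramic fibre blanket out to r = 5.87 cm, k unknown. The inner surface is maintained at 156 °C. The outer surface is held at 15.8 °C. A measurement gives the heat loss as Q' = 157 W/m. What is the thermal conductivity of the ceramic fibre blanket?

k = 0.0729 W/m·K

ΣR = ΔT/Q' = |156 − 15.8|/157 = 0.8930 m·K/W
Known resistances:
  R'_cast iron = ln(0.0390/0.0366)/(2πk) = 0.06351/(2π·56.4) = 1.792×10^-4 m·K/W
R_ceramic fibre blanket = ΣR − ΣR_known = 0.8930 − 1.792×10^-4 = 0.8928 m·K/W
ln(r₂/r₁)/(2πk) = 0.8928 ⇒ k = 0.4089/(2π·0.8928) = 0.0729 W/m·K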